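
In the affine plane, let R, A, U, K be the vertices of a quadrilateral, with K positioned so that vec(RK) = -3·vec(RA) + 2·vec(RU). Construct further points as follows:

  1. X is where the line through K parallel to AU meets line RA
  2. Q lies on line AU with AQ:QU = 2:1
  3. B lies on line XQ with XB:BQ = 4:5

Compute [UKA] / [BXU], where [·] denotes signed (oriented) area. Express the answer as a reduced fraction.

Set R = (0, 0), A = (1, 0), U = (0, 1), K = (-3, 2); any affine frame gives the same invariant.
1. X is where the line through K parallel to AU meets line RA ⇒ X = (-1, 0)
2. Q lies on line AU with AQ:QU = 2:1 ⇒ Q = (1/3, 2/3)
3. B lies on line XQ with XB:BQ = 4:5 ⇒ B = (-11/27, 8/27)
2·[UKA] = 2, 2·[BXU] = -8/27
[UKA]:[BXU] = 2:-8/27 = -27/4

[UKA]:[BXU] = -27/4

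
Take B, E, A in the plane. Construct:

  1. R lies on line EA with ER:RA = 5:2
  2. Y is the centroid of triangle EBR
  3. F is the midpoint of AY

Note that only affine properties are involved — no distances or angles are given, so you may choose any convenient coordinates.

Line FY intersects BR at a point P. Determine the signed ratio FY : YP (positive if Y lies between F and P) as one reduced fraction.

FY:YP = -11/10

Set B = (0, 0), E = (1, 0), A = (0, 1); any affine frame gives the same invariant.
1. R lies on line EA with ER:RA = 5:2 ⇒ R = (2/7, 5/7)
2. Y is the centroid of triangle EBR ⇒ Y = (3/7, 5/21)
3. F is the midpoint of AY ⇒ F = (3/14, 13/21)
line FY meets BR at P = (18/77, 45/77)
Y = F + t·(P−F) with t = 11, so FY:YP = 11:-10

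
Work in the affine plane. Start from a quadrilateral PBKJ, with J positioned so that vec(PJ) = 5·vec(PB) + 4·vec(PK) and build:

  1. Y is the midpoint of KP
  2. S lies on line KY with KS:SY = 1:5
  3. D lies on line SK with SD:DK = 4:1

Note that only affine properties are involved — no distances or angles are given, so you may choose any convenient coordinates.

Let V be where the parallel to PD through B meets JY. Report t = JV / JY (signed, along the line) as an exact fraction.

Choose coordinates P = (0, 0), B = (1, 0), K = (0, 1), J = (5, 4).
1. Y is the midpoint of KP ⇒ Y = (0, 1/2)
2. S lies on line KY with KS:SY = 1:5 ⇒ S = (0, 11/12)
3. D lies on line SK with SD:DK = 4:1 ⇒ D = (0, 59/60)
through B parallel to PD: direction (0, 59/60); meets JY at V = (1, 6/5)
V = J + t·(Y−J) with t = 4/5

t = 4/5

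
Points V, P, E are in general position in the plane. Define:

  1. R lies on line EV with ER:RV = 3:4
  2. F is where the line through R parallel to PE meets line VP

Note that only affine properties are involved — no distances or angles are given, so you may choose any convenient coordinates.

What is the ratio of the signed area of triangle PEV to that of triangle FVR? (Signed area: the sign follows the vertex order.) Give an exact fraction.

[PEV]:[FVR] = -49/16

Set V = (0, 0), P = (1, 0), E = (0, 1); any affine frame gives the same invariant.
1. R lies on line EV with ER:RV = 3:4 ⇒ R = (0, 4/7)
2. F is where the line through R parallel to PE meets line VP ⇒ F = (4/7, 0)
2·[PEV] = 1, 2·[FVR] = -16/49
[PEV]:[FVR] = 1:-16/49 = -49/16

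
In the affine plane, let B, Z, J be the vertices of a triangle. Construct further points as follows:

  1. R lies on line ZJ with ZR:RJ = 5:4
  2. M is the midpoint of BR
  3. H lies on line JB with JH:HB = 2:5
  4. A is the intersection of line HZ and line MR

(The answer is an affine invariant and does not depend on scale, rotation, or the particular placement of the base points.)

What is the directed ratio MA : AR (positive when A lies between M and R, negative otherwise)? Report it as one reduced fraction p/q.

Assign B = (0, 0), Z = (1, 0), J = (0, 1) — the answer is frame-independent, so this choice is without loss of generality.
1. R lies on line ZJ with ZR:RJ = 5:4 ⇒ R = (4/9, 5/9)
2. M is the midpoint of BR ⇒ M = (2/9, 5/18)
3. H lies on line JB with JH:HB = 2:5 ⇒ H = (0, 5/7)
4. A is the intersection of line HZ and line MR ⇒ A = (4/11, 5/11)
A = M + t·(R−M) with t = 7/11, so MA:AR = t:(1−t) = 7/11:4/11

MA:AR = 7/4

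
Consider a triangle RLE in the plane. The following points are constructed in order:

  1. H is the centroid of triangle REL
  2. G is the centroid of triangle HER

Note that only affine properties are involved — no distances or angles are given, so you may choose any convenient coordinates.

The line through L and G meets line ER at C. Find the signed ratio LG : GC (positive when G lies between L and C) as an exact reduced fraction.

Assign R = (0, 0), L = (1, 0), E = (0, 1) — the answer is frame-independent, so this choice is without loss of generality.
1. H is the centroid of triangle REL ⇒ H = (1/3, 1/3)
2. G is the centroid of triangle HER ⇒ G = (1/9, 4/9)
line LG meets ER at C = (0, 1/2)
G = L + t·(C−L) with t = 8/9, so LG:GC = 8/9:1/9

LG:GC = 8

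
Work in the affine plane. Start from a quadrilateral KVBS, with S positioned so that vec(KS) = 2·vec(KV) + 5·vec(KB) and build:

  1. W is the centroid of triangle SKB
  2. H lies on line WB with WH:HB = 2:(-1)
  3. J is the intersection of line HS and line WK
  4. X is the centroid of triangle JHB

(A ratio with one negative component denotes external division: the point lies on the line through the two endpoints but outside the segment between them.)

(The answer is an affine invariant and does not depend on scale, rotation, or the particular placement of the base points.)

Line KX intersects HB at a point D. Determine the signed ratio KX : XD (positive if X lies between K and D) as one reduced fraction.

KX:XD = -11/2

Choose coordinates K = (0, 0), V = (1, 0), B = (0, 1), S = (2, 5).
1. W is the centroid of triangle SKB ⇒ W = (2/3, 2)
2. H lies on line WB with WH:HB = 2:(-1) ⇒ H = (-2/3, 0)
3. J is the intersection of line HS and line WK ⇒ J = (10/9, 10/3)
4. X is the centroid of triangle JHB ⇒ X = (4/27, 13/9)
line KX meets HB at D = (4/33, 13/11)
X = K + t·(D−K) with t = 11/9, so KX:XD = 11/9:-2/9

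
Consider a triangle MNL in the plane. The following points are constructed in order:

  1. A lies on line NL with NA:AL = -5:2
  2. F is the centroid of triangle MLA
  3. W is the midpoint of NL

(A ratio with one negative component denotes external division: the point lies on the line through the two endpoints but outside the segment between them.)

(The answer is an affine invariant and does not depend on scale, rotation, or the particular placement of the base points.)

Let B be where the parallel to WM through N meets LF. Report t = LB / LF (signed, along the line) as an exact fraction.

Work in coordinates with M = (0, 0), N = (1, 0), L = (0, 1).
1. A lies on line NL with NA:AL = -5:2 ⇒ A = (-2/3, 5/3)
2. F is the centroid of triangle MLA ⇒ F = (-2/9, 8/9)
3. W is the midpoint of NL ⇒ W = (1/2, 1/2)
through N parallel to WM: direction (-1/2, -1/2); meets LF at B = (4, 3)
B = L + t·(F−L) with t = -18

t = -18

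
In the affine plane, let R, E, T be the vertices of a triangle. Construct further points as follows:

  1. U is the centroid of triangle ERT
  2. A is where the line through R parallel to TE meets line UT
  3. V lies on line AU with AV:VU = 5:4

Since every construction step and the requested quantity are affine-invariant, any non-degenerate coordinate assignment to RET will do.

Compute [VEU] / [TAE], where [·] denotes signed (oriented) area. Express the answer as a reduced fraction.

Set R = (0, 0), E = (1, 0), T = (0, 1); any affine frame gives the same invariant.
1. U is the centroid of triangle ERT ⇒ U = (1/3, 1/3)
2. A is where the line through R parallel to TE meets line UT ⇒ A = (1, -1)
3. V lies on line AU with AV:VU = 5:4 ⇒ V = (17/27, -7/27)
2·[VEU] = 8/27, 2·[TAE] = 1
[VEU]:[TAE] = 8/27:1 = 8/27

[VEU]:[TAE] = 8/27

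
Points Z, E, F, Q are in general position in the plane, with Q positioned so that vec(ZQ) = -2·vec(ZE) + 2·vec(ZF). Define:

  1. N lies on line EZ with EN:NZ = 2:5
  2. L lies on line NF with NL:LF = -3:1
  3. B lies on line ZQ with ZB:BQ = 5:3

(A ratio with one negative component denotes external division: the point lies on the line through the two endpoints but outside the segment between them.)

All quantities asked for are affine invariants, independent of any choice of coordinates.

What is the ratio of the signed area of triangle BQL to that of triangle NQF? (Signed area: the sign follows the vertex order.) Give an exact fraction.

Set Z = (0, 0), E = (1, 0), F = (0, 1), Q = (-2, 2); any affine frame gives the same invariant.
1. N lies on line EZ with EN:NZ = 2:5 ⇒ N = (5/7, 0)
2. L lies on line NF with NL:LF = -3:1 ⇒ L = (-5/14, 3/2)
3. B lies on line ZQ with ZB:BQ = 5:3 ⇒ B = (-5/4, 5/4)
2·[BQL] = -6/7, 2·[NQF] = -9/7
[BQL]:[NQF] = -6/7:-9/7 = 2/3

[BQL]:[NQF] = 2/3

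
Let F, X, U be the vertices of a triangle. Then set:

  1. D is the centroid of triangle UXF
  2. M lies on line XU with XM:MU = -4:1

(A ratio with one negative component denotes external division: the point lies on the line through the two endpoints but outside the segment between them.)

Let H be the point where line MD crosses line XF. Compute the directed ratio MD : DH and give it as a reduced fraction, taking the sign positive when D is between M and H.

Set F = (0, 0), X = (1, 0), U = (0, 1); any affine frame gives the same invariant.
1. D is the centroid of triangle UXF ⇒ D = (1/3, 1/3)
2. M lies on line XU with XM:MU = -4:1 ⇒ M = (-1/3, 4/3)
line MD meets XF at H = (5/9, 0)
D = M + t·(H−M) with t = 3/4, so MD:DH = 3/4:1/4

MD:DH = 3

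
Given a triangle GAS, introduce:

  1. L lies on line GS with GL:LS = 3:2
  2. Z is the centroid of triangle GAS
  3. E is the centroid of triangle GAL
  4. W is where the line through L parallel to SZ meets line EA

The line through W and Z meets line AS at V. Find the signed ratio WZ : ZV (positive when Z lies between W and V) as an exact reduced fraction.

Choose coordinates G = (0, 0), A = (1, 0), S = (0, 1).
1. L lies on line GS with GL:LS = 3:2 ⇒ L = (0, 3/5)
2. Z is the centroid of triangle GAS ⇒ Z = (1/3, 1/3)
3. E is the centroid of triangle GAL ⇒ E = (1/3, 1/5)
4. W is where the line through L parallel to SZ meets line EA ⇒ W = (3/17, 21/85)
line WZ meets AS at V = (17/31, 14/31)
Z = W + t·(V−W) with t = 62/147, so WZ:ZV = 62/147:85/147

WZ:ZV = 62/85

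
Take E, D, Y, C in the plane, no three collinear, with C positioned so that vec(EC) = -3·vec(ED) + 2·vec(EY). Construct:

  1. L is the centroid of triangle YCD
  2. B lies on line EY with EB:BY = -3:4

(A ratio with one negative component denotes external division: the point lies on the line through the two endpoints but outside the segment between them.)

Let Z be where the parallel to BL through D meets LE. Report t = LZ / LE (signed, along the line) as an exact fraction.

t = 3

Assign E = (0, 0), D = (1, 0), Y = (0, 1), C = (-3, 2) — the answer is frame-independent, so this choice is without loss of generality.
1. L is the centroid of triangle YCD ⇒ L = (-2/3, 1)
2. B lies on line EY with EB:BY = -3:4 ⇒ B = (0, -3)
through D parallel to BL: direction (-2/3, 4); meets LE at Z = (4/3, -2)
Z = L + t·(E−L) with t = 3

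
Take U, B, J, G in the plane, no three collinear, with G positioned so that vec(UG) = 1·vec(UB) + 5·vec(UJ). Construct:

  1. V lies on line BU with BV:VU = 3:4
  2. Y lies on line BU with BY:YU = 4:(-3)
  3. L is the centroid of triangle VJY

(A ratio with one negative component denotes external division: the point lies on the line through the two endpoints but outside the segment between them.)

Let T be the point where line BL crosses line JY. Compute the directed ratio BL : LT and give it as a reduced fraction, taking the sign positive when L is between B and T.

BL:LT = 59/25

Choose coordinates U = (0, 0), B = (1, 0), J = (0, 1), G = (1, 5).
1. V lies on line BU with BV:VU = 3:4 ⇒ V = (4/7, 0)
2. Y lies on line BU with BY:YU = 4:(-3) ⇒ Y = (-3, 0)
3. L is the centroid of triangle VJY ⇒ L = (-17/21, 1/3)
line BL meets JY at T = (-93/59, 28/59)
L = B + t·(T−B) with t = 59/84, so BL:LT = 59/84:25/84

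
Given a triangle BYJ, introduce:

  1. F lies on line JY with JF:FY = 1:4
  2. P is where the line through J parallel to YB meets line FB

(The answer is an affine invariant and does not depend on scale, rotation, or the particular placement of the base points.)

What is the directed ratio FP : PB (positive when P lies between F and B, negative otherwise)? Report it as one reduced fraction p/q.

Assign B = (0, 0), Y = (1, 0), J = (0, 1) — the answer is frame-independent, so this choice is without loss of generality.
1. F lies on line JY with JF:FY = 1:4 ⇒ F = (1/5, 4/5)
2. P is where the line through J parallel to YB meets line FB ⇒ P = (1/4, 1)
P = F + t·(B−F) with t = -1/4, so FP:PB = t:(1−t) = -1/4:5/4

FP:PB = -1/5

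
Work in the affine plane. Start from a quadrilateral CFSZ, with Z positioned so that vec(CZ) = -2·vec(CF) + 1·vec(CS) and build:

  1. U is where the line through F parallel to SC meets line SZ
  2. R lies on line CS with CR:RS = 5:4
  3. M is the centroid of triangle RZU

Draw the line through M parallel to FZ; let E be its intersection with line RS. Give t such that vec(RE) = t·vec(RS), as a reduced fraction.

Assign C = (0, 0), F = (1, 0), S = (0, 1), Z = (-2, 1) — the answer is frame-independent, so this choice is without loss of generality.
1. U is where the line through F parallel to SC meets line SZ ⇒ U = (1, 1)
2. R lies on line CS with CR:RS = 5:4 ⇒ R = (0, 5/9)
3. M is the centroid of triangle RZU ⇒ M = (-1/3, 23/27)
through M parallel to FZ: direction (-3, 1); meets RS at E = (0, 20/27)
E = R + t·(S−R) with t = 5/12

t = 5/12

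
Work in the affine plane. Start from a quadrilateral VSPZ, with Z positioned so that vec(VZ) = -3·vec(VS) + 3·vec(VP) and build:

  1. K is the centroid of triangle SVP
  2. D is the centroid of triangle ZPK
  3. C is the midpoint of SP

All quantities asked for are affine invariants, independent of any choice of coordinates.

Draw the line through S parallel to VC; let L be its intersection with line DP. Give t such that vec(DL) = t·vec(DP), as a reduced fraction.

t = 5/2

Work in coordinates with V = (0, 0), S = (1, 0), P = (0, 1), Z = (-3, 3).
1. K is the centroid of triangle SVP ⇒ K = (1/3, 1/3)
2. D is the centroid of triangle ZPK ⇒ D = (-8/9, 13/9)
3. C is the midpoint of SP ⇒ C = (1/2, 1/2)
through S parallel to VC: direction (1/2, 1/2); meets DP at L = (4/3, 1/3)
L = D + t·(P−D) with t = 5/2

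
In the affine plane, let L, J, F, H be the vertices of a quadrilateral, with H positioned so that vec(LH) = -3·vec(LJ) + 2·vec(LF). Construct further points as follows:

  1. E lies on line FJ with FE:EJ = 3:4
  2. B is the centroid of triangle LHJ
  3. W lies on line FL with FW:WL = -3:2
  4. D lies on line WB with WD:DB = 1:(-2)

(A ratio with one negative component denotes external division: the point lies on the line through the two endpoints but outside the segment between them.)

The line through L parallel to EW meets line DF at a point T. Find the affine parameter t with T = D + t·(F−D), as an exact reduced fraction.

t = 26/29

Set L = (0, 0), J = (1, 0), F = (0, 1), H = (-3, 2); any affine frame gives the same invariant.
1. E lies on line FJ with FE:EJ = 3:4 ⇒ E = (3/7, 4/7)
2. B is the centroid of triangle LHJ ⇒ B = (-2/3, 2/3)
3. W lies on line FL with FW:WL = -3:2 ⇒ W = (0, -2)
4. D lies on line WB with WD:DB = 1:(-2) ⇒ D = (2/3, -14/3)
through L parallel to EW: direction (-3/7, -18/7); meets DF at T = (2/29, 12/29)
T = D + t·(F−D) with t = 26/29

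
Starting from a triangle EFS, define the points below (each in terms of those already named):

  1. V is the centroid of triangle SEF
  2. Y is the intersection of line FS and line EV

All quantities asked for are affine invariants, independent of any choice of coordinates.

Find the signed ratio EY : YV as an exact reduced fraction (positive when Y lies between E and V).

Assign E = (0, 0), F = (1, 0), S = (0, 1) — the answer is frame-independent, so this choice is without loss of generality.
1. V is the centroid of triangle SEF ⇒ V = (1/3, 1/3)
2. Y is the intersection of line FS and line EV ⇒ Y = (1/2, 1/2)
Y = E + t·(V−E) with t = 3/2, so EY:YV = t:(1−t) = 3/2:-1/2

EY:YV = -3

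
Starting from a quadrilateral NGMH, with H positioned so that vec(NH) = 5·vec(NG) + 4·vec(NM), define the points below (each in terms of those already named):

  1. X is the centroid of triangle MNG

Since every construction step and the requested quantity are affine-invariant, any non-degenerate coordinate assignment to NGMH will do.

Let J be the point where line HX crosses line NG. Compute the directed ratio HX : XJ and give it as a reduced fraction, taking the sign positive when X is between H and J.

Choose coordinates N = (0, 0), G = (1, 0), M = (0, 1), H = (5, 4).
1. X is the centroid of triangle MNG ⇒ X = (1/3, 1/3)
line HX meets NG at J = (-1/11, 0)
X = H + t·(J−H) with t = 11/12, so HX:XJ = 11/12:1/12

HX:XJ = 11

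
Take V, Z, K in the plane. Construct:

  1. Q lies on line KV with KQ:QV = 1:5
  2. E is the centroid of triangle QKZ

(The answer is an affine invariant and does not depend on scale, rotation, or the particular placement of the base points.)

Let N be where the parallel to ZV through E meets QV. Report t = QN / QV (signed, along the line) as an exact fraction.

t = 4/15

Assign V = (0, 0), Z = (1, 0), K = (0, 1) — the answer is frame-independent, so this choice is without loss of generality.
1. Q lies on line KV with KQ:QV = 1:5 ⇒ Q = (0, 5/6)
2. E is the centroid of triangle QKZ ⇒ E = (1/3, 11/18)
through E parallel to ZV: direction (-1, 0); meets QV at N = (0, 11/18)
N = Q + t·(V−Q) with t = 4/15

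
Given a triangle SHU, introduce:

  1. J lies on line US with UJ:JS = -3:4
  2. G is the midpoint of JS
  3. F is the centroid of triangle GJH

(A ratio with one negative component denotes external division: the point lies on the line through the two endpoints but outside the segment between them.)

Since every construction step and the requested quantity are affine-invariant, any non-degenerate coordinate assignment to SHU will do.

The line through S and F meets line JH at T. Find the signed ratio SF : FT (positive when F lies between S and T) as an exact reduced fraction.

SF:FT = 5

Choose coordinates S = (0, 0), H = (1, 0), U = (0, 1).
1. J lies on line US with UJ:JS = -3:4 ⇒ J = (0, 4)
2. G is the midpoint of JS ⇒ G = (0, 2)
3. F is the centroid of triangle GJH ⇒ F = (1/3, 2)
line SF meets JH at T = (2/5, 12/5)
F = S + t·(T−S) with t = 5/6, so SF:FT = 5/6:1/6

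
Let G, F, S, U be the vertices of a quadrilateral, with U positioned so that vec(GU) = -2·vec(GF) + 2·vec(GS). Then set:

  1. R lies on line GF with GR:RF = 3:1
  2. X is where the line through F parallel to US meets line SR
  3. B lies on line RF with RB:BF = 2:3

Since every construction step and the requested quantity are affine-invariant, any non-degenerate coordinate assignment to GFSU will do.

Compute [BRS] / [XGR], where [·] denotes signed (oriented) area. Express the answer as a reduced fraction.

Assign G = (0, 0), F = (1, 0), S = (0, 1), U = (-2, 2) — the answer is frame-independent, so this choice is without loss of generality.
1. R lies on line GF with GR:RF = 3:1 ⇒ R = (3/4, 0)
2. X is where the line through F parallel to US meets line SR ⇒ X = (3/5, 1/5)
3. B lies on line RF with RB:BF = 2:3 ⇒ B = (17/20, 0)
2·[BRS] = -1/10, 2·[XGR] = 3/20
[BRS]:[XGR] = -1/10:3/20 = -2/3

[BRS]:[XGR] = -2/3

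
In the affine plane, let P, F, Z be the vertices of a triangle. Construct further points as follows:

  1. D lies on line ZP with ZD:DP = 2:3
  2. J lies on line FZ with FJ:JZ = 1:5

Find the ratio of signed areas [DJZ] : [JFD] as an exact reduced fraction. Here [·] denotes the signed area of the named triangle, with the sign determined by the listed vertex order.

[DJZ]:[JFD] = -5

Choose coordinates P = (0, 0), F = (1, 0), Z = (0, 1).
1. D lies on line ZP with ZD:DP = 2:3 ⇒ D = (0, 3/5)
2. J lies on line FZ with FJ:JZ = 1:5 ⇒ J = (5/6, 1/6)
2·[DJZ] = 1/3, 2·[JFD] = -1/15
[DJZ]:[JFD] = 1/3:-1/15 = -5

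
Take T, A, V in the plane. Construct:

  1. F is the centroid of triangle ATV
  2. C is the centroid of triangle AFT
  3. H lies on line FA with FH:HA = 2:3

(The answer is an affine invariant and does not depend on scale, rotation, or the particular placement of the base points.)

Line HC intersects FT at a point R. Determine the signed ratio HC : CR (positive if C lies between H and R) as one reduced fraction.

HC:CR = 1/5

Work in coordinates with T = (0, 0), A = (1, 0), V = (0, 1).
1. F is the centroid of triangle ATV ⇒ F = (1/3, 1/3)
2. C is the centroid of triangle AFT ⇒ C = (4/9, 1/9)
3. H lies on line FA with FH:HA = 2:3 ⇒ H = (3/5, 1/5)
line HC meets FT at R = (-1/3, -1/3)
C = H + t·(R−H) with t = 1/6, so HC:CR = 1/6:5/6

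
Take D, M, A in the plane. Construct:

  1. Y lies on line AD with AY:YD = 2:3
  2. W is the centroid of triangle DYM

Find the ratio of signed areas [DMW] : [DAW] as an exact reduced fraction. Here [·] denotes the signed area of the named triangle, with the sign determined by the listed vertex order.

Set D = (0, 0), M = (1, 0), A = (0, 1); any affine frame gives the same invariant.
1. Y lies on line AD with AY:YD = 2:3 ⇒ Y = (0, 3/5)
2. W is the centroid of triangle DYM ⇒ W = (1/3, 1/5)
2·[DMW] = 1/5, 2·[DAW] = -1/3
[DMW]:[DAW] = 1/5:-1/3 = -3/5

[DMW]:[DAW] = -3/5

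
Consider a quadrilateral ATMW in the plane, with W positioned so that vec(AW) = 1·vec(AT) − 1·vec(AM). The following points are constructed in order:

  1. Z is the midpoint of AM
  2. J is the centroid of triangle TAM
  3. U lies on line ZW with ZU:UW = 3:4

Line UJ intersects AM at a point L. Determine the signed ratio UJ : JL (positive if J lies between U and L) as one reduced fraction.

UJ:JL = 2/7

Work in coordinates with A = (0, 0), T = (1, 0), M = (0, 1), W = (1, -1).
1. Z is the midpoint of AM ⇒ Z = (0, 1/2)
2. J is the centroid of triangle TAM ⇒ J = (1/3, 1/3)
3. U lies on line ZW with ZU:UW = 3:4 ⇒ U = (3/7, -1/7)
line UJ meets AM at L = (0, 2)
J = U + t·(L−U) with t = 2/9, so UJ:JL = 2/9:7/9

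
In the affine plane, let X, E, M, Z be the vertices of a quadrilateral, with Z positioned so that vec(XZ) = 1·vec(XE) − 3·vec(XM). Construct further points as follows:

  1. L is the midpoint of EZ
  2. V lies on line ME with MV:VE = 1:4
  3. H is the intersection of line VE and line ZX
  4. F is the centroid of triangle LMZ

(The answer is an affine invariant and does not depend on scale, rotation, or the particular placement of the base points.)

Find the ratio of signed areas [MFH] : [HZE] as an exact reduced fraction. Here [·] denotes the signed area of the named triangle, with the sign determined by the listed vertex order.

Work in coordinates with X = (0, 0), E = (1, 0), M = (0, 1), Z = (1, -3).
1. L is the midpoint of EZ ⇒ L = (1, -3/2)
2. V lies on line ME with MV:VE = 1:4 ⇒ V = (1/5, 4/5)
3. H is the intersection of line VE and line ZX ⇒ H = (-1/2, 3/2)
4. F is the centroid of triangle LMZ ⇒ F = (2/3, -7/6)
2·[MFH] = -3/4, 2·[HZE] = 9/2
[MFH]:[HZE] = -3/4:9/2 = -1/6

[MFH]:[HZE] = -1/6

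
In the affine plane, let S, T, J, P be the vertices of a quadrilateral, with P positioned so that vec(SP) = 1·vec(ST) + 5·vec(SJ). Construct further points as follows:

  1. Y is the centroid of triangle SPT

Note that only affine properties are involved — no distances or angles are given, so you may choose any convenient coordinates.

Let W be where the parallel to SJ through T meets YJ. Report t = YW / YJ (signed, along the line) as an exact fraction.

t = -1/2

Work in coordinates with S = (0, 0), T = (1, 0), J = (0, 1), P = (1, 5).
1. Y is the centroid of triangle SPT ⇒ Y = (2/3, 5/3)
through T parallel to SJ: direction (0, 1); meets YJ at W = (1, 2)
W = Y + t·(J−Y) with t = -1/2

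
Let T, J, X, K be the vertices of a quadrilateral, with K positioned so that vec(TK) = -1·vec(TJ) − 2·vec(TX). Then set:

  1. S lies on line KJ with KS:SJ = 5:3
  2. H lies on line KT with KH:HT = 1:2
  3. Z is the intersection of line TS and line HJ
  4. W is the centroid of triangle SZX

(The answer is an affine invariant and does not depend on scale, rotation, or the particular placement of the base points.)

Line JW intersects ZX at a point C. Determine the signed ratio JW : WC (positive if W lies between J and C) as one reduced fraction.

JW:WC = 107

Set T = (0, 0), J = (1, 0), X = (0, 1), K = (-1, -2); any affine frame gives the same invariant.
1. S lies on line KJ with KS:SJ = 5:3 ⇒ S = (1/4, -3/4)
2. H lies on line KT with KH:HT = 1:2 ⇒ H = (-2/3, -4/3)
3. Z is the intersection of line TS and line HJ ⇒ Z = (4/19, -12/19)
4. W is the centroid of triangle SZX ⇒ W = (35/228, -29/228)
line JW meets ZX at C = (296/2033, -261/2033)
W = J + t·(C−J) with t = 107/108, so JW:WC = 107/108:1/108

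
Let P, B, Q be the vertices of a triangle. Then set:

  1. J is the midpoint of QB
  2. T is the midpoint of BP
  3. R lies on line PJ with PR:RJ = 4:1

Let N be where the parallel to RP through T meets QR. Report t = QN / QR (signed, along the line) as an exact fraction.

Work in coordinates with P = (0, 0), B = (1, 0), Q = (0, 1).
1. J is the midpoint of QB ⇒ J = (1/2, 1/2)
2. T is the midpoint of BP ⇒ T = (1/2, 0)
3. R lies on line PJ with PR:RJ = 4:1 ⇒ R = (2/5, 2/5)
through T parallel to RP: direction (-2/5, -2/5); meets QR at N = (3/5, 1/10)
N = Q + t·(R−Q) with t = 3/2

t = 3/2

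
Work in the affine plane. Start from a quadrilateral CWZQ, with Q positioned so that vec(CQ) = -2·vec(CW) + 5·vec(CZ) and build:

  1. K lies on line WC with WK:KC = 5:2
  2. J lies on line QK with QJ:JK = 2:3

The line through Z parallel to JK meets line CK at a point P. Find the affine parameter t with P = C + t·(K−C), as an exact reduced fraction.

Set C = (0, 0), W = (1, 0), Z = (0, 1), Q = (-2, 5); any affine frame gives the same invariant.
1. K lies on line WC with WK:KC = 5:2 ⇒ K = (2/7, 0)
2. J lies on line QK with QJ:JK = 2:3 ⇒ J = (-38/35, 3)
through Z parallel to JK: direction (48/35, -3); meets CK at P = (16/35, 0)
P = C + t·(K−C) with t = 8/5

t = 8/5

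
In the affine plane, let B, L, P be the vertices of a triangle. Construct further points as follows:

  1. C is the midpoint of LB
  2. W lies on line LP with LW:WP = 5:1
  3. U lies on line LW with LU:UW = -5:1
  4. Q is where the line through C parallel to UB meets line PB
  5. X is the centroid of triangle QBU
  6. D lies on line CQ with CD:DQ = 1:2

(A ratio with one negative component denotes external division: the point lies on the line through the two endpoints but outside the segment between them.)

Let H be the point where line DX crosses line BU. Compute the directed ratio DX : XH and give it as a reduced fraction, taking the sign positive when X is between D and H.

DX:XH = 2

Assign B = (0, 0), L = (1, 0), P = (0, 1) — the answer is frame-independent, so this choice is without loss of generality.
1. C is the midpoint of LB ⇒ C = (1/2, 0)
2. W lies on line LP with LW:WP = 5:1 ⇒ W = (1/6, 5/6)
3. U lies on line LW with LU:UW = -5:1 ⇒ U = (-1/24, 25/24)
4. Q is where the line through C parallel to UB meets line PB ⇒ Q = (0, 25/2)
5. X is the centroid of triangle QBU ⇒ X = (-1/72, 325/72)
6. D lies on line CQ with CD:DQ = 1:2 ⇒ D = (1/3, 25/6)
line DX meets BU at H = (-3/16, 75/16)
X = D + t·(H−D) with t = 2/3, so DX:XH = 2/3:1/3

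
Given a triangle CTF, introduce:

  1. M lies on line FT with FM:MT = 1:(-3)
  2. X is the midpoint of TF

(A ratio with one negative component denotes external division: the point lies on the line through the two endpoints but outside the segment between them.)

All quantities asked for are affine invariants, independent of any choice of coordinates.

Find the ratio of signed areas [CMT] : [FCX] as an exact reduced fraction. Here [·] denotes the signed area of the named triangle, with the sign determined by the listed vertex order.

Work in coordinates with C = (0, 0), T = (1, 0), F = (0, 1).
1. M lies on line FT with FM:MT = 1:(-3) ⇒ M = (-1/2, 3/2)
2. X is the midpoint of TF ⇒ X = (1/2, 1/2)
2·[CMT] = -3/2, 2·[FCX] = 1/2
[CMT]:[FCX] = -3/2:1/2 = -3

[CMT]:[FCX] = -3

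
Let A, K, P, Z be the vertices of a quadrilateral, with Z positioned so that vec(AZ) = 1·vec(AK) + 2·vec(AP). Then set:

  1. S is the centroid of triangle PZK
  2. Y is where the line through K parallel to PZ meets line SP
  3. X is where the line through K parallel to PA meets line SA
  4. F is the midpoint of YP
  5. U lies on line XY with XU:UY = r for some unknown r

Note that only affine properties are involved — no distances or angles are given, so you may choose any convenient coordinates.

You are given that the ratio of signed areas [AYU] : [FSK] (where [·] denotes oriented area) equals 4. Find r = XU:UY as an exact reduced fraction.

Choose coordinates A = (0, 0), K = (1, 0), P = (0, 1), Z = (1, 2).
1. S is the centroid of triangle PZK ⇒ S = (2/3, 1)
2. Y is where the line through K parallel to PZ meets line SP ⇒ Y = (2, 1)
3. X is where the line through K parallel to PA meets line SA ⇒ X = (1, 3/2)
4. F is the midpoint of YP ⇒ F = (1, 1)
5. With XU:UY = r, write λ = r/(r+1) so U = X + λ·(Y−X); U is affine-linear in λ
Every point depending on U is an affine combination of U and λ-independent points, so each such coordinate is linear in λ; the λ² term in each signed area is a multiple of (Y−X)×(Y−X) = 0, so 2·[AYU] and 2·[FSK] are each linear in λ. Evaluating at λ=0 and λ=1:
  2·[AYU] = -2·λ + 2,   2·[FSK] = 1/3
So [AYU]:[FSK] = (-2·λ + 2) / (1/3). Setting this equal to 4:
  -2·λ + 2 = 4·(1/3)  ⇒  λ = 1/3
Then r = λ/(1−λ) = (1/3)/(2/3) = 1/2. Check: with r = 1/2, U = (4/3, 4/3) and [AYU]:[FSK] = 4 as required.

r = 1/2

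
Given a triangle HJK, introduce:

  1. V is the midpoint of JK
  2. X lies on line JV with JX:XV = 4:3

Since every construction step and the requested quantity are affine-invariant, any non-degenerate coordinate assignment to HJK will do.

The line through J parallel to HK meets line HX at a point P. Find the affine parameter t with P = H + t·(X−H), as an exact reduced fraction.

Choose coordinates H = (0, 0), J = (1, 0), K = (0, 1).
1. V is the midpoint of JK ⇒ V = (1/2, 1/2)
2. X lies on line JV with JX:XV = 4:3 ⇒ X = (5/7, 2/7)
through J parallel to HK: direction (0, 1); meets HX at P = (1, 2/5)
P = H + t·(X−H) with t = 7/5

t = 7/5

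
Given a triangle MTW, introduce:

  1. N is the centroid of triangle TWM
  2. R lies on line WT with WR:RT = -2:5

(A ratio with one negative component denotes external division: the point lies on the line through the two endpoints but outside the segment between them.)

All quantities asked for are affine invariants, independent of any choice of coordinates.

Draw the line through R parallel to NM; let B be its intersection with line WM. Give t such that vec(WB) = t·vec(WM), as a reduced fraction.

Assign M = (0, 0), T = (1, 0), W = (0, 1) — the answer is frame-independent, so this choice is without loss of generality.
1. N is the centroid of triangle TWM ⇒ N = (1/3, 1/3)
2. R lies on line WT with WR:RT = -2:5 ⇒ R = (-2/3, 5/3)
through R parallel to NM: direction (-1/3, -1/3); meets WM at B = (0, 7/3)
B = W + t·(M−W) with t = -4/3

t = -4/3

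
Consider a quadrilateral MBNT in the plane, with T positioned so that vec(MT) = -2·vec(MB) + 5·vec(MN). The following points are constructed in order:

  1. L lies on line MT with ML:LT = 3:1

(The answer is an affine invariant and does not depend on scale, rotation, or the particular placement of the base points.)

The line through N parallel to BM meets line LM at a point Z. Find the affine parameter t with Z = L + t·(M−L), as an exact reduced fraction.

Assign M = (0, 0), B = (1, 0), N = (0, 1), T = (-2, 5) — the answer is frame-independent, so this choice is without loss of generality.
1. L lies on line MT with ML:LT = 3:1 ⇒ L = (-3/2, 15/4)
through N parallel to BM: direction (-1, 0); meets LM at Z = (-2/5, 1)
Z = L + t·(M−L) with t = 11/15

t = 11/15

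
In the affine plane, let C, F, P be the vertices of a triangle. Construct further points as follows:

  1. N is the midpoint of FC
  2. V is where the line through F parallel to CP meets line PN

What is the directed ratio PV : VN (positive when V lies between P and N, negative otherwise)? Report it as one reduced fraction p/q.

Set C = (0, 0), F = (1, 0), P = (0, 1); any affine frame gives the same invariant.
1. N is the midpoint of FC ⇒ N = (1/2, 0)
2. V is where the line through F parallel to CP meets line PN ⇒ V = (1, -1)
V = P + t·(N−P) with t = 2, so PV:VN = t:(1−t) = 2:-1

PV:VN = -2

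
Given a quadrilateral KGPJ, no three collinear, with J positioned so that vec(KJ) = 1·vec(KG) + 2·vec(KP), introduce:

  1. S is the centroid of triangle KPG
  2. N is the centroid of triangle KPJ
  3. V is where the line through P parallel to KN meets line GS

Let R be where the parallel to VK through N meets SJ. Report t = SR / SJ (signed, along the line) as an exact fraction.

t = 2/13

Set K = (0, 0), G = (1, 0), P = (0, 1), J = (1, 2); any affine frame gives the same invariant.
1. S is the centroid of triangle KPG ⇒ S = (1/3, 1/3)
2. N is the centroid of triangle KPJ ⇒ N = (1/3, 1)
3. V is where the line through P parallel to KN meets line GS ⇒ V = (-1/7, 4/7)
through N parallel to VK: direction (1/7, -4/7); meets SJ at R = (17/39, 23/39)
R = S + t·(J−S) with t = 2/13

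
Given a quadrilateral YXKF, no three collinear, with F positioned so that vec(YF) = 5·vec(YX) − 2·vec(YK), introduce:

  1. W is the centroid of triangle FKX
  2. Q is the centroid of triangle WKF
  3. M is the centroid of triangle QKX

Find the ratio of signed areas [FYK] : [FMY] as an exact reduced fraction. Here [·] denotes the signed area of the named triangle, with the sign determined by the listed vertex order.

[FYK]:[FMY] = -27/17

Assign Y = (0, 0), X = (1, 0), K = (0, 1), F = (5, -2) — the answer is frame-independent, so this choice is without loss of generality.
1. W is the centroid of triangle FKX ⇒ W = (2, -1/3)
2. Q is the centroid of triangle WKF ⇒ Q = (7/3, -4/9)
3. M is the centroid of triangle QKX ⇒ M = (10/9, 5/27)
2·[FYK] = -5, 2·[FMY] = 85/27
[FYK]:[FMY] = -5:85/27 = -27/17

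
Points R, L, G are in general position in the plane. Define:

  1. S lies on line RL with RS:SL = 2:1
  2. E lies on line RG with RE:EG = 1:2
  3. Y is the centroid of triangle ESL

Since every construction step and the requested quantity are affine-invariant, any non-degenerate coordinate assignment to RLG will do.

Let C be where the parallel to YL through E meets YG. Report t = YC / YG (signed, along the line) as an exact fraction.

t = 1/9

Set R = (0, 0), L = (1, 0), G = (0, 1); any affine frame gives the same invariant.
1. S lies on line RL with RS:SL = 2:1 ⇒ S = (2/3, 0)
2. E lies on line RG with RE:EG = 1:2 ⇒ E = (0, 1/3)
3. Y is the centroid of triangle ESL ⇒ Y = (5/9, 1/9)
through E parallel to YL: direction (4/9, -1/9); meets YG at C = (40/81, 17/81)
C = Y + t·(G−Y) with t = 1/9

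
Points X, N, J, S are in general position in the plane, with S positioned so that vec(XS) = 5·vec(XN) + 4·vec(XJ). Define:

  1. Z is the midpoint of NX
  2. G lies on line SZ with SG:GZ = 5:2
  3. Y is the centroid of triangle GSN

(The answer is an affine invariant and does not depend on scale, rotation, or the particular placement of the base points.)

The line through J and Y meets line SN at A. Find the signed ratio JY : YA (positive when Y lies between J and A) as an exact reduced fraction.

JY:YA = 79/5

Assign X = (0, 0), N = (1, 0), J = (0, 1), S = (5, 4) — the answer is frame-independent, so this choice is without loss of generality.
1. Z is the midpoint of NX ⇒ Z = (1/2, 0)
2. G lies on line SZ with SG:GZ = 5:2 ⇒ G = (25/14, 8/7)
3. Y is the centroid of triangle GSN ⇒ Y = (109/42, 12/7)
line JY meets SN at A = (218/79, 139/79)
Y = J + t·(A−J) with t = 79/84, so JY:YA = 79/84:5/84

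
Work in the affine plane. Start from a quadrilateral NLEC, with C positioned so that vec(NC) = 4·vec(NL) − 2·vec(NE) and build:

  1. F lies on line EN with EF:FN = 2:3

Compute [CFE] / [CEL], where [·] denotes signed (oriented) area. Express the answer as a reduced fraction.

Set N = (0, 0), L = (1, 0), E = (0, 1), C = (4, -2); any affine frame gives the same invariant.
1. F lies on line EN with EF:FN = 2:3 ⇒ F = (0, 3/5)
2·[CFE] = -8/5, 2·[CEL] = 1
[CFE]:[CEL] = -8/5:1 = -8/5

[CFE]:[CEL] = -8/5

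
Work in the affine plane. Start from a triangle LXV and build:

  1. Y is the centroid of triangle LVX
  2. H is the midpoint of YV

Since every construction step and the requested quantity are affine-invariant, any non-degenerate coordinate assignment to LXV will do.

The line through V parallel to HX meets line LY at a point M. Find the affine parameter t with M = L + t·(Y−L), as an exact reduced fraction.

t = 5/3

Choose coordinates L = (0, 0), X = (1, 0), V = (0, 1).
1. Y is the centroid of triangle LVX ⇒ Y = (1/3, 1/3)
2. H is the midpoint of YV ⇒ H = (1/6, 2/3)
through V parallel to HX: direction (5/6, -2/3); meets LY at M = (5/9, 5/9)
M = L + t·(Y−L) with t = 5/3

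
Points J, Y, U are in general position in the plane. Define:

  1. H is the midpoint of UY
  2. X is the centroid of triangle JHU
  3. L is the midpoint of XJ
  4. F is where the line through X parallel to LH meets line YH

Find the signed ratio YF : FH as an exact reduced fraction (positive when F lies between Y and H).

Work in coordinates with J = (0, 0), Y = (1, 0), U = (0, 1).
1. H is the midpoint of UY ⇒ H = (1/2, 1/2)
2. X is the centroid of triangle JHU ⇒ X = (1/6, 1/2)
3. L is the midpoint of XJ ⇒ L = (1/12, 1/4)
4. F is where the line through X parallel to LH meets line YH ⇒ F = (3/8, 5/8)
F = Y + t·(H−Y) with t = 5/4, so YF:FH = t:(1−t) = 5/4:-1/4

YF:FH = -5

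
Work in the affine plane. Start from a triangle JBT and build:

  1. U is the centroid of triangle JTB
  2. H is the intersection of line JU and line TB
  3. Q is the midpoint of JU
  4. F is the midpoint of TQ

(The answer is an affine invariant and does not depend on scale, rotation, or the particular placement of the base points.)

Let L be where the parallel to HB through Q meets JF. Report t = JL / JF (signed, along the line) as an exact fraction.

t = 1/2

Work in coordinates with J = (0, 0), B = (1, 0), T = (0, 1).
1. U is the centroid of triangle JTB ⇒ U = (1/3, 1/3)
2. H is the intersection of line JU and line TB ⇒ H = (1/2, 1/2)
3. Q is the midpoint of JU ⇒ Q = (1/6, 1/6)
4. F is the midpoint of TQ ⇒ F = (1/12, 7/12)
through Q parallel to HB: direction (1/2, -1/2); meets JF at L = (1/24, 7/24)
L = J + t·(F−J) with t = 1/2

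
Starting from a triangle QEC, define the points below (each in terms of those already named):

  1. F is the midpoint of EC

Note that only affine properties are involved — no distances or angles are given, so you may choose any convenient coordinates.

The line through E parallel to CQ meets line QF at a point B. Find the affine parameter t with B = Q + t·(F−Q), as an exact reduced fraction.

Work in coordinates with Q = (0, 0), E = (1, 0), C = (0, 1).
1. F is the midpoint of EC ⇒ F = (1/2, 1/2)
through E parallel to CQ: direction (0, -1); meets QF at B = (1, 1)
B = Q + t·(F−Q) with t = 2

t = 2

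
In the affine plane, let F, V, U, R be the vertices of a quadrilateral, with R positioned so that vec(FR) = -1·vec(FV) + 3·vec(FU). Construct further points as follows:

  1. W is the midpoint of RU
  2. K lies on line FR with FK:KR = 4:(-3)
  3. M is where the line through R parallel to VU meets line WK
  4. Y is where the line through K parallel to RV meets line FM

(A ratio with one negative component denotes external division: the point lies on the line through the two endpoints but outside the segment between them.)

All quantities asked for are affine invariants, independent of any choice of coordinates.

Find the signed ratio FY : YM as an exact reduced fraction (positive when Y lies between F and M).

FY:YM = -26/19

Choose coordinates F = (0, 0), V = (1, 0), U = (0, 1), R = (-1, 3).
1. W is the midpoint of RU ⇒ W = (-1/2, 2)
2. K lies on line FR with FK:KR = 4:(-3) ⇒ K = (-4, 12)
3. M is where the line through R parallel to VU meets line WK ⇒ M = (-10/13, 36/13)
4. Y is where the line through K parallel to RV meets line FM ⇒ Y = (-20/7, 72/7)
Y = F + t·(M−F) with t = 26/7, so FY:YM = t:(1−t) = 26/7:-19/7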